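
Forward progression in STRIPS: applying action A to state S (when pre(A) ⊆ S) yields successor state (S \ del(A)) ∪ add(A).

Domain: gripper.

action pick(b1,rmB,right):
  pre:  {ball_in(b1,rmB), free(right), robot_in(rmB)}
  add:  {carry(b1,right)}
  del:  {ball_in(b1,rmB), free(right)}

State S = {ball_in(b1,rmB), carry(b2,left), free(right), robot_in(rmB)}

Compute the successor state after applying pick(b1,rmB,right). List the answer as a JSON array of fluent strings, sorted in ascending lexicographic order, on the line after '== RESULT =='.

Progress:
  pre ⊆ S: {ball_in(b1,rmB), free(right), robot_in(rmB)} ⊆ S  — applicable
  S \ del = {carry(b2,left), robot_in(rmB)}
  ∪ add   = {carry(b1,right), carry(b2,left), robot_in(rmB)}

== RESULT ==
["carry(b1,right)", "carry(b2,left)", "robot_in(rmB)"]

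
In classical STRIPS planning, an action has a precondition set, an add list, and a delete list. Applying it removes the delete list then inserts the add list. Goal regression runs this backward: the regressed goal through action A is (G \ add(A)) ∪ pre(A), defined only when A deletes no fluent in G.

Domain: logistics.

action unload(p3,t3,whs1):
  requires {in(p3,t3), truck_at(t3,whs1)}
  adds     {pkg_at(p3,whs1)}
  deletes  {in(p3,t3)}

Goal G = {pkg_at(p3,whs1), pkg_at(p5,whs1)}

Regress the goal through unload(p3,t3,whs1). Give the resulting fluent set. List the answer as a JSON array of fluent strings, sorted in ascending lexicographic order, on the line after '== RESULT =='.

Regress:
  G ∩ del = {}  (empty — regression defined)
  G \ add = {pkg_at(p3,whs1), pkg_at(p5,whs1)} \ {pkg_at(p3,whs1)} = {pkg_at(p5,whs1)}
  ∪ pre   = {pkg_at(p5,whs1)} ∪ {in(p3,t3), truck_at(t3,whs1)}
          = {in(p3,t3), pkg_at(p5,whs1), truck_at(t3,whs1)}

== RESULT ==
["in(p3,t3)", "pkg_at(p5,whs1)", "truck_at(t3,whs1)"]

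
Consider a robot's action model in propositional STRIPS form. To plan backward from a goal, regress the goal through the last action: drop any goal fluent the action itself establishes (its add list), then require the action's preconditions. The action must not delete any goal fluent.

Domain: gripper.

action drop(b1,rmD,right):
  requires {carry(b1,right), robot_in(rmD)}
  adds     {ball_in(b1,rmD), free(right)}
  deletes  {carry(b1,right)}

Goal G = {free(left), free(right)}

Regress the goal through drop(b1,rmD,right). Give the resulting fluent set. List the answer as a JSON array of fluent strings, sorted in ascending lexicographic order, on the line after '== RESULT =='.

Compute (G \ add) ∪ pre:
  G ∩ del = {}  (empty — regression defined)
  G \ add = {free(left), free(right)} \ {ball_in(b1,rmD), free(right)} = {free(left)}
  ∪ pre   = {free(left)} ∪ {carry(b1,right), robot_in(rmD)}
          = {carry(b1,right), free(left), robot_in(rmD)}

== RESULT ==
["carry(b1,right)", "free(left)", "robot_in(rmD)"]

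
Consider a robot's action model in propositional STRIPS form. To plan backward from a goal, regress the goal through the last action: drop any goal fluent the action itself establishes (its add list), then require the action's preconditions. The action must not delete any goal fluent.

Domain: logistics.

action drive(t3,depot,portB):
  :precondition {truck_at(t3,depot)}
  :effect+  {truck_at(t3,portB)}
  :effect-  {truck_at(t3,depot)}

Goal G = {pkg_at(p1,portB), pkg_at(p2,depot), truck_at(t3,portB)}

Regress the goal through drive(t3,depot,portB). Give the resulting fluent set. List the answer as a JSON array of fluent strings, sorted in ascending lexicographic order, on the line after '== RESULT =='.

Compute (G \ add) ∪ pre:
  G ∩ del = {}  (empty — regression defined)
  G \ add = {pkg_at(p1,portB), pkg_at(p2,depot), truck_at(t3,portB)} \ {truck_at(t3,portB)} = {pkg_at(p1,portB), pkg_at(p2,depot)}
  ∪ pre   = {pkg_at(p1,portB), pkg_at(p2,depot)} ∪ {truck_at(t3,depot)}
          = {pkg_at(p1,portB), pkg_at(p2,depot), truck_at(t3,depot)}

== RESULT ==
["pkg_at(p1,portB)", "pkg_at(p2,depot)", "truck_at(t3,depot)"]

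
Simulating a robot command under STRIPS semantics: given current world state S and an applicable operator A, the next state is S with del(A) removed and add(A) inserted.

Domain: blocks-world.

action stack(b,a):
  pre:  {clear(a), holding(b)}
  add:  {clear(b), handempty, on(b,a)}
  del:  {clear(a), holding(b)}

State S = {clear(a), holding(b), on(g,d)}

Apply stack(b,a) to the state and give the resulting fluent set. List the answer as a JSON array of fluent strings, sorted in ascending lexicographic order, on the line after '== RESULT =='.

Compute (S \ del) ∪ add:
  pre ⊆ S: {clear(a), holding(b)} ⊆ S  — applicable
  S \ del = {on(g,d)}
  ∪ add   = {clear(b), handempty, on(b,a), on(g,d)}

== RESULT ==
["clear(b)", "handempty", "on(b,a)", "on(g,d)"]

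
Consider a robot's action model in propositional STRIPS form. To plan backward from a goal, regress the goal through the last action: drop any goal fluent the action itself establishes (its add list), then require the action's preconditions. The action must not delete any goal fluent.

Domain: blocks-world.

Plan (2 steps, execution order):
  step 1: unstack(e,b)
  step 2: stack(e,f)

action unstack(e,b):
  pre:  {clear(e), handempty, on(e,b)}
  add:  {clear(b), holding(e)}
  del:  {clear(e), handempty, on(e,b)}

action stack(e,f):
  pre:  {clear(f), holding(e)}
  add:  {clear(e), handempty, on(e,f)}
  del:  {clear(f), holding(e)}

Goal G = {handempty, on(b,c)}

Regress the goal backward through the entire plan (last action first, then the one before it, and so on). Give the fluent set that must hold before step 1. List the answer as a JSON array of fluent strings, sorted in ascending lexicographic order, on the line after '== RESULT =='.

Work backward from the goal:
  through step 2 (stack(e,f)): drop {handempty}, keep {on(b,c)}, require {clear(f), holding(e)}
    → {clear(f), holding(e), on(b,c)}
  through step 1 (unstack(e,b)): drop {holding(e)}, keep {clear(f), on(b,c)}, require {clear(e), handempty, on(e,b)}
    → {clear(e), clear(f), handempty, on(b,c), on(e,b)}

== RESULT ==
["clear(e)", "clear(f)", "handempty", "on(b,c)", "on(e,b)"]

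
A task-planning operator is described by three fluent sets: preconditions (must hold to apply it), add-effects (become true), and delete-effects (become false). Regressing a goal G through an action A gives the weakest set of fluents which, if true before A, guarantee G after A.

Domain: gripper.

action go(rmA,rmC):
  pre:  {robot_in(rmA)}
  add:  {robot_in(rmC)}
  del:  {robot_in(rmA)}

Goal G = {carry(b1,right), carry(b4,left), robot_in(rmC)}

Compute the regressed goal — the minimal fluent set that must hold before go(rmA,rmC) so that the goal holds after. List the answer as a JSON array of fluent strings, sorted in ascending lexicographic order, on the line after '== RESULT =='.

Regress:
  G ∩ del = {}  (empty — regression defined)
  G \ add = {carry(b1,right), carry(b4,left), robot_in(rmC)} \ {robot_in(rmC)} = {carry(b1,right), carry(b4,left)}
  ∪ pre   = {carry(b1,right), carry(b4,left)} ∪ {robot_in(rmA)}
          = {carry(b1,right), carry(b4,left), robot_in(rmA)}

== RESULT ==
["carry(b1,right)", "carry(b4,left)", "robot_in(rmA)"]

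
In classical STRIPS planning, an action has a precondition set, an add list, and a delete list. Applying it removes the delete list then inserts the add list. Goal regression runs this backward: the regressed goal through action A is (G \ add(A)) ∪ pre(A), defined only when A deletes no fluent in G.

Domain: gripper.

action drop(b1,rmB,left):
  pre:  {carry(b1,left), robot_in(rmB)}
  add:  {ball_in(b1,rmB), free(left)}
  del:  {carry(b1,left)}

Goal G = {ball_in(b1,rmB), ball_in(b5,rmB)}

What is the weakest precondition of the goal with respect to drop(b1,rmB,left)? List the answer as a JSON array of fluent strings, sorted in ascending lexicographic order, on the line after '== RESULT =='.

Regress:
  G ∩ del = {}  (empty — regression defined)
  G \ add = {ball_in(b1,rmB), ball_in(b5,rmB)} \ {ball_in(b1,rmB), free(left)} = {ball_in(b5,rmB)}
  ∪ pre   = {ball_in(b5,rmB)} ∪ {carry(b1,left), robot_in(rmB)}
          = {ball_in(b5,rmB), carry(b1,left), robot_in(rmB)}

== RESULT ==
["ball_in(b5,rmB)", "carry(b1,left)", "robot_in(rmB)"]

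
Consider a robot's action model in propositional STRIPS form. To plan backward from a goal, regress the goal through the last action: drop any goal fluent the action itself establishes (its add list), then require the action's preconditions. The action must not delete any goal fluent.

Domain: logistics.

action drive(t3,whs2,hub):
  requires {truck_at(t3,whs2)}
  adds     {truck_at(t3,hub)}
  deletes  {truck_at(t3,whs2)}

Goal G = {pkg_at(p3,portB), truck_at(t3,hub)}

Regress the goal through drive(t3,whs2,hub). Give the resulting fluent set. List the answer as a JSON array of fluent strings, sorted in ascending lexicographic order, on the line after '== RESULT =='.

Compute (G \ add) ∪ pre:
  G ∩ del = {}  (empty — regression defined)
  G \ add = {pkg_at(p3,portB), truck_at(t3,hub)} \ {truck_at(t3,hub)} = {pkg_at(p3,portB)}
  ∪ pre   = {pkg_at(p3,portB)} ∪ {truck_at(t3,whs2)}
          = {pkg_at(p3,portB), truck_at(t3,whs2)}

== RESULT ==
["pkg_at(p3,portB)", "truck_at(t3,whs2)"]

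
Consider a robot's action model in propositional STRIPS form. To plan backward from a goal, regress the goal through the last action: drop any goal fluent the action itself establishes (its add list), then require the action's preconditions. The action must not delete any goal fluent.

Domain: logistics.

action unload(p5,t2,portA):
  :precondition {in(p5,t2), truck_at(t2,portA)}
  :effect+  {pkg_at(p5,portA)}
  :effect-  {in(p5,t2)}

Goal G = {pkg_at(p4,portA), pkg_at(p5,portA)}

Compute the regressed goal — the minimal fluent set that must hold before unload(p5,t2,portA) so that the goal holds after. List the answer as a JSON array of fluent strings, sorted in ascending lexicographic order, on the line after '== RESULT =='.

Regress:
  G ∩ del = {}  (empty — regression defined)
  G \ add = {pkg_at(p4,portA), pkg_at(p5,portA)} \ {pkg_at(p5,portA)} = {pkg_at(p4,portA)}
  ∪ pre   = {pkg_at(p4,portA)} ∪ {in(p5,t2), truck_at(t2,portA)}
          = {in(p5,t2), pkg_at(p4,portA), truck_at(t2,portA)}

== RESULT ==
["in(p5,t2)", "pkg_at(p4,portA)", "truck_at(t2,portA)"]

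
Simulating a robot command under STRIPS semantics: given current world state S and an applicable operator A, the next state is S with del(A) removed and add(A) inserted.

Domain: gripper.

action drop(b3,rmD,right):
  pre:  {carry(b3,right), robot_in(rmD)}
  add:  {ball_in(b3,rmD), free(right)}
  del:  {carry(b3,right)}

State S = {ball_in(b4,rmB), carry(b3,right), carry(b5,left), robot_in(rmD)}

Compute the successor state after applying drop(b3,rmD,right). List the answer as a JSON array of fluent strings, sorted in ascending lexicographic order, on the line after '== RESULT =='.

Compute (S \ del) ∪ add:
  pre ⊆ S: {carry(b3,right), robot_in(rmD)} ⊆ S  — applicable
  S \ del = {ball_in(b4,rmB), carry(b5,left), robot_in(rmD)}
  ∪ add   = {ball_in(b3,rmD), ball_in(b4,rmB), carry(b5,left), free(right), robot_in(rmD)}

== RESULT ==
["ball_in(b3,rmD)", "ball_in(b4,rmB)", "carry(b5,left)", "free(right)", "robot_in(rmD)"]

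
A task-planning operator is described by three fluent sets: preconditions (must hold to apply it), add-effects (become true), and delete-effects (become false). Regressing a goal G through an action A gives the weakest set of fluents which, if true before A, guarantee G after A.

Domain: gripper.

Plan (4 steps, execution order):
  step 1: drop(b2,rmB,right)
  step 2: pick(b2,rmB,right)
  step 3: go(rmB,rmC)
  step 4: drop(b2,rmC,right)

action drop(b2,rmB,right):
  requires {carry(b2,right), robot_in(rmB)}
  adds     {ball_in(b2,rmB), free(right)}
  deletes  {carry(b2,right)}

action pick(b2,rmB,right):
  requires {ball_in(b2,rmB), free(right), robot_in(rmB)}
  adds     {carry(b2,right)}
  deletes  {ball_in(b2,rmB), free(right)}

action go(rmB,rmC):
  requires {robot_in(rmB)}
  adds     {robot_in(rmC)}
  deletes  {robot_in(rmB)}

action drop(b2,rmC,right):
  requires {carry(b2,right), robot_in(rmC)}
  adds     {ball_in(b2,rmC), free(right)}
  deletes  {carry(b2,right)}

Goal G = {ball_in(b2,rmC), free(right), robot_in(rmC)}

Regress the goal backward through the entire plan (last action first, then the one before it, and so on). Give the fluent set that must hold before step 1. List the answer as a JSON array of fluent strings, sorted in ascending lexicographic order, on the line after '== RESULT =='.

Regress step by step:
  through step 4 (drop(b2,rmC,right)): drop {ball_in(b2,rmC), free(right)}, keep {robot_in(rmC)}, require {carry(b2,right), robot_in(rmC)}
    → {carry(b2,right), robot_in(rmC)}
  through step 3 (go(rmB,rmC)): drop {robot_in(rmC)}, keep {carry(b2,right)}, require {robot_in(rmB)}
    → {carry(b2,right), robot_in(rmB)}
  through step 2 (pick(b2,rmB,right)): drop {carry(b2,right)}, keep {robot_in(rmB)}, require {ball_in(b2,rmB), free(right), robot_in(rmB)}
    → {ball_in(b2,rmB), free(right), robot_in(rmB)}
  through step 1 (drop(b2,rmB,right)): drop {ball_in(b2,rmB), free(right)}, keep {robot_in(rmB)}, require {carry(b2,right), robot_in(rmB)}
    → {carry(b2,right), robot_in(rmB)}

== RESULT ==
["carry(b2,right)", "robot_in(rmB)"]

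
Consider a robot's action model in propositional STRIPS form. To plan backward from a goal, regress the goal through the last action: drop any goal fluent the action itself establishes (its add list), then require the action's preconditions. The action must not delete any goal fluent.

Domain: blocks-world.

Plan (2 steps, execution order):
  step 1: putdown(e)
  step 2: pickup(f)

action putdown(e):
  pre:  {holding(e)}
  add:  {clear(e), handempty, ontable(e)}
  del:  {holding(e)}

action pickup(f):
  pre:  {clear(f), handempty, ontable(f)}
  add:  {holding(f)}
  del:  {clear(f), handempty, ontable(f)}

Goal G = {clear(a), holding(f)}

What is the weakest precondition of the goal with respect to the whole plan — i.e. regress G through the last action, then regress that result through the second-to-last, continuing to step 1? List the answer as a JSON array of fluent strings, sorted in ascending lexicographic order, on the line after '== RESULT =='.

Regress step by step:
  through step 2 (pickup(f)): drop {holding(f)}, keep {clear(a)}, require {clear(f), handempty, ontable(f)}
    → {clear(a), clear(f), handempty, ontable(f)}
  through step 1 (putdown(e)): drop {handempty}, keep {clear(a), clear(f), ontable(f)}, require {holding(e)}
    → {clear(a), clear(f), holding(e), ontable(f)}

== RESULT ==
["clear(a)", "clear(f)", "holding(e)", "ontable(f)"]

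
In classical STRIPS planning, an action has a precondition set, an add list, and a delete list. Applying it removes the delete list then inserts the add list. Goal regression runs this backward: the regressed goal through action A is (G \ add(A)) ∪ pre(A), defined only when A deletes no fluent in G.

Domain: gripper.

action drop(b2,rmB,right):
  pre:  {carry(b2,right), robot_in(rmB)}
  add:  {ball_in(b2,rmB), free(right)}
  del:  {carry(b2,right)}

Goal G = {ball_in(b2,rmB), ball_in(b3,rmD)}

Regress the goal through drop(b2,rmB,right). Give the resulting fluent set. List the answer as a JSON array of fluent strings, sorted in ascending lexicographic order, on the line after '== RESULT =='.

Regress:
  G ∩ del = {}  (empty — regression defined)
  G \ add = {ball_in(b2,rmB), ball_in(b3,rmD)} \ {ball_in(b2,rmB), free(right)} = {ball_in(b3,rmD)}
  ∪ pre   = {ball_in(b3,rmD)} ∪ {carry(b2,right), robot_in(rmB)}
          = {ball_in(b3,rmD), carry(b2,right), robot_in(rmB)}

== RESULT ==
["ball_in(b3,rmD)", "carry(b2,right)", "robot_in(rmB)"]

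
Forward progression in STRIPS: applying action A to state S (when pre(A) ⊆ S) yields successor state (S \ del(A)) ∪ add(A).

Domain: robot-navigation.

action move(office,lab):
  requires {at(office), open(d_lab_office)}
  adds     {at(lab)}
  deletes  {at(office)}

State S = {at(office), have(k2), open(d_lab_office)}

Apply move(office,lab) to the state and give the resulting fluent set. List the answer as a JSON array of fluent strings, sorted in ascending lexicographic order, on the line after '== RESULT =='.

Compute (S \ del) ∪ add:
  pre ⊆ S: {at(office), open(d_lab_office)} ⊆ S  — applicable
  S \ del = {have(k2), open(d_lab_office)}
  ∪ add   = {at(lab), have(k2), open(d_lab_office)}

== RESULT ==
["at(lab)", "have(k2)", "open(d_lab_office)"]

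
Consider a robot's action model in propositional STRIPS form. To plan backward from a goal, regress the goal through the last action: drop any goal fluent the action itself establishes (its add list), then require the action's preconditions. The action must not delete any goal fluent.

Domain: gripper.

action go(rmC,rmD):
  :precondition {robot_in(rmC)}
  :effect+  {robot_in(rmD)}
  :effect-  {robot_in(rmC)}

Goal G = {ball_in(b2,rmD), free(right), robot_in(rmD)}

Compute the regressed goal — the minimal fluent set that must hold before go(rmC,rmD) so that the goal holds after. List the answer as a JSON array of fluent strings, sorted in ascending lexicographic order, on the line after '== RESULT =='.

Compute (G \ add) ∪ pre:
  G ∩ del = {}  (empty — regression defined)
  G \ add = {ball_in(b2,rmD), free(right), robot_in(rmD)} \ {robot_in(rmD)} = {ball_in(b2,rmD), free(right)}
  ∪ pre   = {ball_in(b2,rmD), free(right)} ∪ {robot_in(rmC)}
          = {ball_in(b2,rmD), free(right), robot_in(rmC)}

== RESULT ==
["ball_in(b2,rmD)", "free(right)", "robot_in(rmC)"]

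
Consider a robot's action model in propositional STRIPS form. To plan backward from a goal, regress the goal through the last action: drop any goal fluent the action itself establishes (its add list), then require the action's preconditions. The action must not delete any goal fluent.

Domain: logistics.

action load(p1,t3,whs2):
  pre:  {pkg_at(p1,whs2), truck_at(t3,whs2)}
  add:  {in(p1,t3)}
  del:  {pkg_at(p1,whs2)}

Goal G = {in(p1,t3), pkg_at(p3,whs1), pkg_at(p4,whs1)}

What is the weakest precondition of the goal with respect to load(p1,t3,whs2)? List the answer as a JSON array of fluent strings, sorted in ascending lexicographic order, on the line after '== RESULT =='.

Regress:
  G ∩ del = {}  (empty — regression defined)
  G \ add = {in(p1,t3), pkg_at(p3,whs1), pkg_at(p4,whs1)} \ {in(p1,t3)} = {pkg_at(p3,whs1), pkg_at(p4,whs1)}
  ∪ pre   = {pkg_at(p3,whs1), pkg_at(p4,whs1)} ∪ {pkg_at(p1,whs2), truck_at(t3,whs2)}
          = {pkg_at(p1,whs2), pkg_at(p3,whs1), pkg_at(p4,whs1), truck_at(t3,whs2)}

== RESULT ==
["pkg_at(p1,whs2)", "pkg_at(p3,whs1)", "pkg_at(p4,whs1)", "truck_at(t3,whs2)"]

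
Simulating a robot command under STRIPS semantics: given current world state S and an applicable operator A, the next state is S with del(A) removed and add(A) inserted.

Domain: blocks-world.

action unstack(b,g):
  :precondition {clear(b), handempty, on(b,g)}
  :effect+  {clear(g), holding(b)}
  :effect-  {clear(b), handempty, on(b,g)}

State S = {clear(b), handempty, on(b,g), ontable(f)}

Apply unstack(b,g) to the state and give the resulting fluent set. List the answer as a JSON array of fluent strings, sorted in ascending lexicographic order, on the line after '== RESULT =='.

Progress:
  pre ⊆ S: {clear(b), handempty, on(b,g)} ⊆ S  — applicable
  S \ del = {ontable(f)}
  ∪ add   = {clear(g), holding(b), ontable(f)}

== RESULT ==
["clear(g)", "holding(b)", "ontable(f)"]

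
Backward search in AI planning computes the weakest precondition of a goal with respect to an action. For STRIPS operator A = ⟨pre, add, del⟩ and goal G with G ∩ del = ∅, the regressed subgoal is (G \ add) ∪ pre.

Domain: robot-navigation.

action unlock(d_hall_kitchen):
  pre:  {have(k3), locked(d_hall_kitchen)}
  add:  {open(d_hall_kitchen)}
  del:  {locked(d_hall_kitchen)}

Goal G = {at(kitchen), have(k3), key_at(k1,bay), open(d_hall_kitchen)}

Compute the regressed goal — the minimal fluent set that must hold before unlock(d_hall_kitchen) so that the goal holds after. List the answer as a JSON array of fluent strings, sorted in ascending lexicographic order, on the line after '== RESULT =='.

Regress:
  G ∩ del = {}  (empty — regression defined)
  G \ add = {at(kitchen), have(k3), key_at(k1,bay), open(d_hall_kitchen)} \ {open(d_hall_kitchen)} = {at(kitchen), have(k3), key_at(k1,bay)}
  ∪ pre   = {at(kitchen), have(k3), key_at(k1,bay)} ∪ {have(k3), locked(d_hall_kitchen)}
          = {at(kitchen), have(k3), key_at(k1,bay), locked(d_hall_kitchen)}

== RESULT ==
["at(kitchen)", "have(k3)", "key_at(k1,bay)", "locked(d_hall_kitchen)"]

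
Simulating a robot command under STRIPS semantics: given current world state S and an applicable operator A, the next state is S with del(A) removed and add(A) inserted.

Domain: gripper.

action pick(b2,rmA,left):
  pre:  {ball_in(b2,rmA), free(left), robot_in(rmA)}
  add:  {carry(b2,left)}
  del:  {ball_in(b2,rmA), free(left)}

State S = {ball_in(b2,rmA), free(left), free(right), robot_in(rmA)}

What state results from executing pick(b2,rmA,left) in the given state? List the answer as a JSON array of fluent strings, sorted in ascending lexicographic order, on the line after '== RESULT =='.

Progress:
  pre ⊆ S: {ball_in(b2,rmA), free(left), robot_in(rmA)} ⊆ S  — applicable
  S \ del = {free(right), robot_in(rmA)}
  ∪ add   = {carry(b2,left), free(right), robot_in(rmA)}

== RESULT ==
["carry(b2,left)", "free(right)", "robot_in(rmA)"]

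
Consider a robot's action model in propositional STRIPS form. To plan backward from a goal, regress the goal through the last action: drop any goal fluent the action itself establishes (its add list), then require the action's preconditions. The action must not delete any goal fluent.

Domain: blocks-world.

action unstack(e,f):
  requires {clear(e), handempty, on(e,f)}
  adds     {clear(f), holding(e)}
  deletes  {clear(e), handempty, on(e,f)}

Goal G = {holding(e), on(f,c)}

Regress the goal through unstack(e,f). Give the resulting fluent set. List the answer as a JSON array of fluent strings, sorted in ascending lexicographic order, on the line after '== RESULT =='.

Compute (G \ add) ∪ pre:
  G ∩ del = {}  (empty — regression defined)
  G \ add = {holding(e), on(f,c)} \ {clear(f), holding(e)} = {on(f,c)}
  ∪ pre   = {on(f,c)} ∪ {clear(e), handempty, on(e,f)}
          = {clear(e), handempty, on(e,f), on(f,c)}

== RESULT ==
["clear(e)", "handempty", "on(e,f)", "on(f,c)"]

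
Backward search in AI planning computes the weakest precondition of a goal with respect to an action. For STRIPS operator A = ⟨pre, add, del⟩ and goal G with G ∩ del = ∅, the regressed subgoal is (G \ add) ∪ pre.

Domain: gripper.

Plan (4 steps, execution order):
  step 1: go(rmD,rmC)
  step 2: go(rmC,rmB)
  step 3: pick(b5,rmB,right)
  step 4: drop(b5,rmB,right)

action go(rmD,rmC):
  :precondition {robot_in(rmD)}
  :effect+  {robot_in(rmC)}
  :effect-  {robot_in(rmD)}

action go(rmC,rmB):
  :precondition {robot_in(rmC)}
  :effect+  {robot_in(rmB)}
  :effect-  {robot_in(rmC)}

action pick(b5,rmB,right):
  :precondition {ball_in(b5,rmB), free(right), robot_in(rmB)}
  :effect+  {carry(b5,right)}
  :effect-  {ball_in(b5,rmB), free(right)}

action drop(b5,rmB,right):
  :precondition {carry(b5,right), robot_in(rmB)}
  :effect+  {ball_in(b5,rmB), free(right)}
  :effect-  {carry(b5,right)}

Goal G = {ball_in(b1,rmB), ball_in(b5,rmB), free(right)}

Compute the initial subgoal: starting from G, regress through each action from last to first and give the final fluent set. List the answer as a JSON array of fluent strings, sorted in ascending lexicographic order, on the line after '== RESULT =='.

Regress step by step:
  through step 4 (drop(b5,rmB,right)): drop {ball_in(b5,rmB), free(right)}, keep {ball_in(b1,rmB)}, require {carry(b5,right), robot_in(rmB)}
    → {ball_in(b1,rmB), carry(b5,right), robot_in(rmB)}
  through step 3 (pick(b5,rmB,right)): drop {carry(b5,right)}, keep {ball_in(b1,rmB), robot_in(rmB)}, require {ball_in(b5,rmB), free(right), robot_in(rmB)}
    → {ball_in(b1,rmB), ball_in(b5,rmB), free(right), robot_in(rmB)}
  through step 2 (go(rmC,rmB)): drop {robot_in(rmB)}, keep {ball_in(b1,rmB), ball_in(b5,rmB), free(right)}, require {robot_in(rmC)}
    → {ball_in(b1,rmB), ball_in(b5,rmB), free(right), robot_in(rmC)}
  through step 1 (go(rmD,rmC)): drop {robot_in(rmC)}, keep {ball_in(b1,rmB), ball_in(b5,rmB), free(right)}, require {robot_in(rmD)}
    → {ball_in(b1,rmB), ball_in(b5,rmB), free(right), robot_in(rmD)}

== RESULT ==
["ball_in(b1,rmB)", "ball_in(b5,rmB)", "free(right)", "robot_in(rmD)"]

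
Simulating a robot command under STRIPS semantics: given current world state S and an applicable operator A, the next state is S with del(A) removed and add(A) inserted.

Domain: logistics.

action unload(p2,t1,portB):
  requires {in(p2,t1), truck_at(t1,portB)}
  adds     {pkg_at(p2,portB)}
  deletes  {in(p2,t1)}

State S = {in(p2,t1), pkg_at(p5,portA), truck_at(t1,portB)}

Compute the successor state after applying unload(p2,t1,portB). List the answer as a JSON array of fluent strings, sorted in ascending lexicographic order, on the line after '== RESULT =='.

Compute (S \ del) ∪ add:
  pre ⊆ S: {in(p2,t1), truck_at(t1,portB)} ⊆ S  — applicable
  S \ del = {pkg_at(p5,portA), truck_at(t1,portB)}
  ∪ add   = {pkg_at(p2,portB), pkg_at(p5,portA), truck_at(t1,portB)}

== RESULT ==
["pkg_at(p2,portB)", "pkg_at(p5,portA)", "truck_at(t1,portB)"]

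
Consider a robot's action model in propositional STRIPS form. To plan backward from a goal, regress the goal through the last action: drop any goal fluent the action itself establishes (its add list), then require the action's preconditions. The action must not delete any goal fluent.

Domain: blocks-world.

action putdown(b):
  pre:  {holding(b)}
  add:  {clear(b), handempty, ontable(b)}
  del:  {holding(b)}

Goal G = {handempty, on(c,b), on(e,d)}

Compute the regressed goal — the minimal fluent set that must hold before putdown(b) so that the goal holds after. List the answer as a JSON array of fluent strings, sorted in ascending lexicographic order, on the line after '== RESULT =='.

Regress:
  G ∩ del = {}  (empty — regression defined)
  G \ add = {handempty, on(c,b), on(e,d)} \ {clear(b), handempty, ontable(b)} = {on(c,b), on(e,d)}
  ∪ pre   = {on(c,b), on(e,d)} ∪ {holding(b)}
          = {holding(b), on(c,b), on(e,d)}

== RESULT ==
["holding(b)", "on(c,b)", "on(e,d)"]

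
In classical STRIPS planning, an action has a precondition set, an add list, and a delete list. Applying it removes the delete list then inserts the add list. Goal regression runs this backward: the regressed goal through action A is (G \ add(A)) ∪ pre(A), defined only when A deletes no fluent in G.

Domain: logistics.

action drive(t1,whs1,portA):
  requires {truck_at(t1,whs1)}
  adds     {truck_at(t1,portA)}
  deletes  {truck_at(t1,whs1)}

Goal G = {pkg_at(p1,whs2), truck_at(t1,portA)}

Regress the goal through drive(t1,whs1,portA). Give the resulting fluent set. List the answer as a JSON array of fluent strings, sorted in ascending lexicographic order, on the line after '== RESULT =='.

Compute (G \ add) ∪ pre:
  G ∩ del = {}  (empty — regression defined)
  G \ add = {pkg_at(p1,whs2), truck_at(t1,portA)} \ {truck_at(t1,portA)} = {pkg_at(p1,whs2)}
  ∪ pre   = {pkg_at(p1,whs2)} ∪ {truck_at(t1,whs1)}
          = {pkg_at(p1,whs2), truck_at(t1,whs1)}

== RESULT ==
["pkg_at(p1,whs2)", "truck_at(t1,whs1)"]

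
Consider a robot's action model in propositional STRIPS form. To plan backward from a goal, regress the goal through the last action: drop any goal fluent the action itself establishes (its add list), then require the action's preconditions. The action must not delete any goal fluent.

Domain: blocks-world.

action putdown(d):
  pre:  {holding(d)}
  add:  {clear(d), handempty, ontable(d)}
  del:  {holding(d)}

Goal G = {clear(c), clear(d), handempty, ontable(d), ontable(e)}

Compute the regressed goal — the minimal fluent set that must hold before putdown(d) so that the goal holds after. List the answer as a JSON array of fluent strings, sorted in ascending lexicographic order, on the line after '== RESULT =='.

Regress:
  G ∩ del = {}  (empty — regression defined)
  G \ add = {clear(c), clear(d), handempty, ontable(d), ontable(e)} \ {clear(d), handempty, ontable(d)} = {clear(c), ontable(e)}
  ∪ pre   = {clear(c), ontable(e)} ∪ {holding(d)}
          = {clear(c), holding(d), ontable(e)}

== RESULT ==
["clear(c)", "holding(d)", "ontable(e)"]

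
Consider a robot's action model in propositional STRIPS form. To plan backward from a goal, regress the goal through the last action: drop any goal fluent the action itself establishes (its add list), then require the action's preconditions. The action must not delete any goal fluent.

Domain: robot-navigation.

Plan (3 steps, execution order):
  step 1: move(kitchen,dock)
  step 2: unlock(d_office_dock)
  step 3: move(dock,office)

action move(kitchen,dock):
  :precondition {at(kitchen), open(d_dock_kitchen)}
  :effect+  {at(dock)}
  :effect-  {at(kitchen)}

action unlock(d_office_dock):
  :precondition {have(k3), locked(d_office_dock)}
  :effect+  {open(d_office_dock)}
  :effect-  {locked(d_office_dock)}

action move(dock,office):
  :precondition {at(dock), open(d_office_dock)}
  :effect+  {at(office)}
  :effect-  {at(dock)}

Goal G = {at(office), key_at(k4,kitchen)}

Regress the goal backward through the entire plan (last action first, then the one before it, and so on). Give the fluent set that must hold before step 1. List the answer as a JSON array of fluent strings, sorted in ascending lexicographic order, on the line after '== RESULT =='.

Work backward from the goal:
  through step 3 (move(dock,office)): drop {at(office)}, keep {key_at(k4,kitchen)}, require {at(dock), open(d_office_dock)}
    → {at(dock), key_at(k4,kitchen), open(d_office_dock)}
  through step 2 (unlock(d_office_dock)): drop {open(d_office_dock)}, keep {at(dock), key_at(k4,kitchen)}, require {have(k3), locked(d_office_dock)}
    → {at(dock), have(k3), key_at(k4,kitchen), locked(d_office_dock)}
  through step 1 (move(kitchen,dock)): drop {at(dock)}, keep {have(k3), key_at(k4,kitchen), locked(d_office_dock)}, require {at(kitchen), open(d_dock_kitchen)}
    → {at(kitchen), have(k3), key_at(k4,kitchen), locked(d_office_dock), open(d_dock_kitchen)}

== RESULT ==
["at(kitchen)", "have(k3)", "key_at(k4,kitchen)", "locked(d_office_dock)", "open(d_dock_kitchen)"]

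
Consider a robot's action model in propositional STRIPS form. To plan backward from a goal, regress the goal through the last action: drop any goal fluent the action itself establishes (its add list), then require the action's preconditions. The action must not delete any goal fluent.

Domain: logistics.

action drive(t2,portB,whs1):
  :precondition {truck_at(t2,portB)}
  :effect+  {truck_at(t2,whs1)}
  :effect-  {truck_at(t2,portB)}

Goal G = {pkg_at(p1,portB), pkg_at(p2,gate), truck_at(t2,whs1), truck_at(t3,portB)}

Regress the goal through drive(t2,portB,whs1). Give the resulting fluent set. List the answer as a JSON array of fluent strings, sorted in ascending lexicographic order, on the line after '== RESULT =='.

Compute (G \ add) ∪ pre:
  G ∩ del = {}  (empty — regression defined)
  G \ add = {pkg_at(p1,portB), pkg_at(p2,gate), truck_at(t2,whs1), truck_at(t3,portB)} \ {truck_at(t2,whs1)} = {pkg_at(p1,portB), pkg_at(p2,gate), truck_at(t3,portB)}
  ∪ pre   = {pkg_at(p1,portB), pkg_at(p2,gate), truck_at(t3,portB)} ∪ {truck_at(t2,portB)}
          = {pkg_at(p1,portB), pkg_at(p2,gate), truck_at(t2,portB), truck_at(t3,portB)}

== RESULT ==
["pkg_at(p1,portB)", "pkg_at(p2,gate)", "truck_at(t2,portB)", "truck_at(t3,portB)"]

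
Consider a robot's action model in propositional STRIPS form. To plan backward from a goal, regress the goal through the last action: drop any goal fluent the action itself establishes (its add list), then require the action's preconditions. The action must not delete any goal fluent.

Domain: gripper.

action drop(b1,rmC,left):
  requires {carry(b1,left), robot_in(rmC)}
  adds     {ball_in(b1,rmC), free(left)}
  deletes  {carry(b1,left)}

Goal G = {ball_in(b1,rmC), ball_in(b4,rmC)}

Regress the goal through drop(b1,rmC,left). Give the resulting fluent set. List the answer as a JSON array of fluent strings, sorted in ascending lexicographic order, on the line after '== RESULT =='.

Regress:
  G ∩ del = {}  (empty — regression defined)
  G \ add = {ball_in(b1,rmC), ball_in(b4,rmC)} \ {ball_in(b1,rmC), free(left)} = {ball_in(b4,rmC)}
  ∪ pre   = {ball_in(b4,rmC)} ∪ {carry(b1,left), robot_in(rmC)}
          = {ball_in(b4,rmC), carry(b1,left), robot_in(rmC)}

== RESULT ==
["ball_in(b4,rmC)", "carry(b1,left)", "robot_in(rmC)"]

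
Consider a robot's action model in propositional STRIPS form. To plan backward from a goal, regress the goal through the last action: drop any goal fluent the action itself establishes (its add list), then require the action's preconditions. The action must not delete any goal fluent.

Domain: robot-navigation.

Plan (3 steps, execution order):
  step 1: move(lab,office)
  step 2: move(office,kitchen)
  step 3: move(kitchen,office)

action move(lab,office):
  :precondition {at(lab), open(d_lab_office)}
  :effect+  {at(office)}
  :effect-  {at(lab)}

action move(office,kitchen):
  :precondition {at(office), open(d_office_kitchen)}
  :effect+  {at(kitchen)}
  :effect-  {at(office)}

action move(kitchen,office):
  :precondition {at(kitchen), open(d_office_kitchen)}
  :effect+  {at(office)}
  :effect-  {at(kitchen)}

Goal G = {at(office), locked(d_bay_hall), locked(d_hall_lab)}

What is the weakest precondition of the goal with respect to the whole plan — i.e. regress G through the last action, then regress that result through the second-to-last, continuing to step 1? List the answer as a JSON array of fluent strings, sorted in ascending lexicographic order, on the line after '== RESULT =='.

Regress step by step:
  through step 3 (move(kitchen,office)): drop {at(office)}, keep {locked(d_bay_hall), locked(d_hall_lab)}, require {at(kitchen), open(d_office_kitchen)}
    → {at(kitchen), locked(d_bay_hall), locked(d_hall_lab), open(d_office_kitchen)}
  through step 2 (move(office,kitchen)): drop {at(kitchen)}, keep {locked(d_bay_hall), locked(d_hall_lab), open(d_office_kitchen)}, require {at(office), open(d_office_kitchen)}
    → {at(office), locked(d_bay_hall), locked(d_hall_lab), open(d_office_kitchen)}
  through step 1 (move(lab,office)): drop {at(office)}, keep {locked(d_bay_hall), locked(d_hall_lab), open(d_office_kitchen)}, require {at(lab), open(d_lab_office)}
    → {at(lab), locked(d_bay_hall), locked(d_hall_lab), open(d_lab_office), open(d_office_kitchen)}

== RESULT ==
["at(lab)", "locked(d_bay_hall)", "locked(d_hall_lab)", "open(d_lab_office)", "open(d_office_kitchen)"]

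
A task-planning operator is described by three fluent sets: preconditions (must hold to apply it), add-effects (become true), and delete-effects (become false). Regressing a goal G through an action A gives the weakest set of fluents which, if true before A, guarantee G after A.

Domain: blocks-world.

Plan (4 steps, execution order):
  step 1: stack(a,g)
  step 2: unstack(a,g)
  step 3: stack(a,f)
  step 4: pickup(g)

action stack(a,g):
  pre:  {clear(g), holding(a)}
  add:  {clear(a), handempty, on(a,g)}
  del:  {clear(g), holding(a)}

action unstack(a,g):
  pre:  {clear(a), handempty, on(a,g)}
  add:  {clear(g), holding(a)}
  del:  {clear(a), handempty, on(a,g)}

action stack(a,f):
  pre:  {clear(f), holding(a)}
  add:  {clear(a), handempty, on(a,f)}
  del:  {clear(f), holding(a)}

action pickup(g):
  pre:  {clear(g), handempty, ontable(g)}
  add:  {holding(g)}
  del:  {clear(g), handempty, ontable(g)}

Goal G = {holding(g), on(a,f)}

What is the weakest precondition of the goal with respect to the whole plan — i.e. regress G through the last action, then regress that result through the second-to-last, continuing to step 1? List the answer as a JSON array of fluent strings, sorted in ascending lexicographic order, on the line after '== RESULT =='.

Work backward from the goal:
  through step 4 (pickup(g)): drop {holding(g)}, keep {on(a,f)}, require {clear(g), handempty, ontable(g)}
    → {clear(g), handempty, on(a,f), ontable(g)}
  through step 3 (stack(a,f)): drop {handempty, on(a,f)}, keep {clear(g), ontable(g)}, require {clear(f), holding(a)}
    → {clear(f), clear(g), holding(a), ontable(g)}
  through step 2 (unstack(a,g)): drop {clear(g), holding(a)}, keep {clear(f), ontable(g)}, require {clear(a), handempty, on(a,g)}
    → {clear(a), clear(f), handempty, on(a,g), ontable(g)}
  through step 1 (stack(a,g)): drop {clear(a), handempty, on(a,g)}, keep {clear(f), ontable(g)}, require {clear(g), holding(a)}
    → {clear(f), clear(g), holding(a), ontable(g)}

== RESULT ==
["clear(f)", "clear(g)", "holding(a)", "ontable(g)"]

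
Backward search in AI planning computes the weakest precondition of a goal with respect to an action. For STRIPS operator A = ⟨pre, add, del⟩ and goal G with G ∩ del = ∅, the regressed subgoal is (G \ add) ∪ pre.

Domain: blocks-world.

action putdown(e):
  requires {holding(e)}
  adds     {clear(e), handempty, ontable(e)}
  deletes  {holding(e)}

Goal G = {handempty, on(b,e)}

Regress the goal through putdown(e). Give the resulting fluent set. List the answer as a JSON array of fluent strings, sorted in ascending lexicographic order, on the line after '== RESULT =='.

Regress:
  G ∩ del = {}  (empty — regression defined)
  G \ add = {handempty, on(b,e)} \ {clear(e), handempty, ontable(e)} = {on(b,e)}
  ∪ pre   = {on(b,e)} ∪ {holding(e)}
          = {holding(e), on(b,e)}

== RESULT ==
["holding(e)", "on(b,e)"]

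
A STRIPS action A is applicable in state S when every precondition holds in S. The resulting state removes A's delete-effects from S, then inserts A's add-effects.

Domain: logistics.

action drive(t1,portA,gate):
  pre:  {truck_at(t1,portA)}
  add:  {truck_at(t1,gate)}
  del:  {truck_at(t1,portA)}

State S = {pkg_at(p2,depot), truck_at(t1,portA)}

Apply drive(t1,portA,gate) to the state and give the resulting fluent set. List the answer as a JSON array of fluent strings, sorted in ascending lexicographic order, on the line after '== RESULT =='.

Progress:
  pre ⊆ S: {truck_at(t1,portA)} ⊆ S  — applicable
  S \ del = {pkg_at(p2,depot)}
  ∪ add   = {pkg_at(p2,depot), truck_at(t1,gate)}

== RESULT ==
["pkg_at(p2,depot)", "truck_at(t1,gate)"]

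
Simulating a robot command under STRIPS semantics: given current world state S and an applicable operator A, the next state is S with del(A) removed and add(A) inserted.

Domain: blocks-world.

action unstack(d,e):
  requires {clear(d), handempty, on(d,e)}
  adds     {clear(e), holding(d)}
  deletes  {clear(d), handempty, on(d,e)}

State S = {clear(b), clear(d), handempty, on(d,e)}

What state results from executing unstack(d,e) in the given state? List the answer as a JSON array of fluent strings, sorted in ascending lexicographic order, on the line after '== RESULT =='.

Progress:
  pre ⊆ S: {clear(d), handempty, on(d,e)} ⊆ S  — applicable
  S \ del = {clear(b)}
  ∪ add   = {clear(b), clear(e), holding(d)}

== RESULT ==
["clear(b)", "clear(e)", "holding(d)"]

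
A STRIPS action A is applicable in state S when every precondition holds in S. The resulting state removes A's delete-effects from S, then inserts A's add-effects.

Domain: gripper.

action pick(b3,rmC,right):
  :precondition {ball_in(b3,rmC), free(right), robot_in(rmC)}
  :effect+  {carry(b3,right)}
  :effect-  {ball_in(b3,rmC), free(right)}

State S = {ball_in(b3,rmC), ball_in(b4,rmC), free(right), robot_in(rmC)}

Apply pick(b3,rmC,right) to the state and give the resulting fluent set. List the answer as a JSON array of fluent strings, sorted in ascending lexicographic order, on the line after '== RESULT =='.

Progress:
  pre ⊆ S: {ball_in(b3,rmC), free(right), robot_in(rmC)} ⊆ S  — applicable
  S \ del = {ball_in(b4,rmC), robot_in(rmC)}
  ∪ add   = {ball_in(b4,rmC), carry(b3,right), robot_in(rmC)}

== RESULT ==
["ball_in(b4,rmC)", "carry(b3,right)", "robot_in(rmC)"]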